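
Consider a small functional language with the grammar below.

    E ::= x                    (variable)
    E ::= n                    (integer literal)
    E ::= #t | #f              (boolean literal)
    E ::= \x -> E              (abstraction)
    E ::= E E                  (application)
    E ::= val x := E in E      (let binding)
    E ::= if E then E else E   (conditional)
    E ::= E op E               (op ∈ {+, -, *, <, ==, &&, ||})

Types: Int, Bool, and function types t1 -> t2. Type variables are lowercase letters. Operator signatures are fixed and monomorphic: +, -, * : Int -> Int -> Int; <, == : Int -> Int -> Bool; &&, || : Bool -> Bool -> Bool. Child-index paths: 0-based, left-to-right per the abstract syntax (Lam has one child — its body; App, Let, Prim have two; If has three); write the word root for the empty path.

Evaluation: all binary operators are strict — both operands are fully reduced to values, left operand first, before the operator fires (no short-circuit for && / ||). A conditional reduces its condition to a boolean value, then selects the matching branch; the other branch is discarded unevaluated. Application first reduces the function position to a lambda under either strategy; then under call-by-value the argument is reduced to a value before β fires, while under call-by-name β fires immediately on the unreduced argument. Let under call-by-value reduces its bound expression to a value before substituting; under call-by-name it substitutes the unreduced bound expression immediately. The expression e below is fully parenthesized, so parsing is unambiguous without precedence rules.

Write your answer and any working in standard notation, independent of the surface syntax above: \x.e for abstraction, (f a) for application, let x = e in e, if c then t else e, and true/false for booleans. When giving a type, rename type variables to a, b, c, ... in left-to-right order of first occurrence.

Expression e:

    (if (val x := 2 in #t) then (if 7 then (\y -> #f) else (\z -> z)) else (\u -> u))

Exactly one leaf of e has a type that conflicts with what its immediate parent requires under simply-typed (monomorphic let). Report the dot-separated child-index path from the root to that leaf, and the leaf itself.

Trace:
let x : Int
  unify Bool ~ Bool
  unify Int ~ Bool
  FAIL: mismatch Int ~ Bool

Answer: 1.0 : 7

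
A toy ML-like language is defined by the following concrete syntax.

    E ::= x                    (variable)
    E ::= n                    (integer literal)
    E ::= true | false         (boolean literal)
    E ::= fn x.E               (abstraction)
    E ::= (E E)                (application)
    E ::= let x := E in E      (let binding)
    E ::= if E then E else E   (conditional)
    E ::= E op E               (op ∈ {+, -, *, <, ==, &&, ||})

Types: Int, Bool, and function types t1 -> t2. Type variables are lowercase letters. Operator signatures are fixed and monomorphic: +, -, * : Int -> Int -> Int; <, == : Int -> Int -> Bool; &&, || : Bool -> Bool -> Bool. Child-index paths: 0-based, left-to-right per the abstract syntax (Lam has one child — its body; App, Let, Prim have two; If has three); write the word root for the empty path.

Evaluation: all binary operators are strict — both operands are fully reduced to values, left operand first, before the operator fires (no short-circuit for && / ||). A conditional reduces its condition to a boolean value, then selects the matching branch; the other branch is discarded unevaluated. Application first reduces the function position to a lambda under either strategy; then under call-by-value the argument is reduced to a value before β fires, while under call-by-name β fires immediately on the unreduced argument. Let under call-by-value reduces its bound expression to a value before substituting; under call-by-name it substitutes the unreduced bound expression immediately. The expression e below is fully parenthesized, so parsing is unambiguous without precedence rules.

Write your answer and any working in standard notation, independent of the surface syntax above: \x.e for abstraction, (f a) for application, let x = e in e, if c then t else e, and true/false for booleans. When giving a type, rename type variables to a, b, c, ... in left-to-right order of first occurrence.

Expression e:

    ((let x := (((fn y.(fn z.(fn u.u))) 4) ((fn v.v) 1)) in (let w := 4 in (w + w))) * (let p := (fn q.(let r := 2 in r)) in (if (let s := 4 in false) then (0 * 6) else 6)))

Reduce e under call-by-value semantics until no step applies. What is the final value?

Trace:
step 0: ((let x = (((\y.(\z.(\u.u))) 4) ((\v.v) 1)) in (let w = 4 in (w + w))) * (let p = (\q.(let r = 2 in r)) in (if (let s = 4 in false) then (0 * 6) else 6)))
step 1: [beta@0.0.0] ((let x = ((\z.(\u.u)) ((\v.v) 1)) in (let w = 4 in (w + w))) * (let p = (\q.(let r = 2 in r)) in (if (let s = 4 in false) then (0 * 6) else 6)))
step 2: [beta@0.0.1] ((let x = ((\z.(\u.u)) 1) in (let w = 4 in (w + w))) * (let p = (\q.(let r = 2 in r)) in (if (let s = 4 in false) then (0 * 6) else 6)))
step 3: [beta@0.0] ((let x = (\u.u) in (let w = 4 in (w + w))) * (let p = (\q.(let r = 2 in r)) in (if (let s = 4 in false) then (0 * 6) else 6)))
step 4: [let@0] ((let w = 4 in (w + w)) * (let p = (\q.(let r = 2 in r)) in (if (let s = 4 in false) then (0 * 6) else 6)))
step 5: [let@0] ((4 + 4) * (let p = (\q.(let r = 2 in r)) in (if (let s = 4 in false) then (0 * 6) else 6)))
step 6: [delta@0] (8 * (let p = (\q.(let r = 2 in r)) in (if (let s = 4 in false) then (0 * 6) else 6)))
step 7: [let@1] (8 * (if (let s = 4 in false) then (0 * 6) else 6))
step 8: [let@1.0] (8 * (if false then (0 * 6) else 6))
step 9: [if@1] (8 * 6)
step 10: [delta@root] 48

Answer: 48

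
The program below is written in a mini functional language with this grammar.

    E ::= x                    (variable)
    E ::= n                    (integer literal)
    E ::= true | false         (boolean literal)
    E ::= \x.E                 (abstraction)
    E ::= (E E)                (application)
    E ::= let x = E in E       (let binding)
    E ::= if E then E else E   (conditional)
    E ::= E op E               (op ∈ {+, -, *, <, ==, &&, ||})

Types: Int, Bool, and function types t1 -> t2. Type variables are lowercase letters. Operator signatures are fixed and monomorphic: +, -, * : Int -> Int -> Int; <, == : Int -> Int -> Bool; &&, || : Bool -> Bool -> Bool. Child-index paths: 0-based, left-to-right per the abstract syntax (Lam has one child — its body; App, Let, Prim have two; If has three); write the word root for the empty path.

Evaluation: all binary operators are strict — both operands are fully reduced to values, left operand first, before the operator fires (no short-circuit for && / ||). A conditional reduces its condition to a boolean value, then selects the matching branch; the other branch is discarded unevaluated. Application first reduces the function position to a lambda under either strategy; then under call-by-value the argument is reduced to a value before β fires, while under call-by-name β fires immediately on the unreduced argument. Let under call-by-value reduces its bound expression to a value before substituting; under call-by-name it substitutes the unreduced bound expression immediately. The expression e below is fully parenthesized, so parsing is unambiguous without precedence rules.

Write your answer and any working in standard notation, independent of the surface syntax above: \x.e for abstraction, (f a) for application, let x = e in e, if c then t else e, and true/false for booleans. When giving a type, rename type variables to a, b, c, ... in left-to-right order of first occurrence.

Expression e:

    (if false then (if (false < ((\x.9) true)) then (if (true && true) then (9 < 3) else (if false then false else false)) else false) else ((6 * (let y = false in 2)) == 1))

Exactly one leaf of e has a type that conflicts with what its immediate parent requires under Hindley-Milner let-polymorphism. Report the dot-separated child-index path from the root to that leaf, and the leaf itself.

Trace:
  unify Bool ~ Bool
  unify Bool ~ Int
  FAIL: mismatch Bool ~ Int

Answer: 1.0.0 : false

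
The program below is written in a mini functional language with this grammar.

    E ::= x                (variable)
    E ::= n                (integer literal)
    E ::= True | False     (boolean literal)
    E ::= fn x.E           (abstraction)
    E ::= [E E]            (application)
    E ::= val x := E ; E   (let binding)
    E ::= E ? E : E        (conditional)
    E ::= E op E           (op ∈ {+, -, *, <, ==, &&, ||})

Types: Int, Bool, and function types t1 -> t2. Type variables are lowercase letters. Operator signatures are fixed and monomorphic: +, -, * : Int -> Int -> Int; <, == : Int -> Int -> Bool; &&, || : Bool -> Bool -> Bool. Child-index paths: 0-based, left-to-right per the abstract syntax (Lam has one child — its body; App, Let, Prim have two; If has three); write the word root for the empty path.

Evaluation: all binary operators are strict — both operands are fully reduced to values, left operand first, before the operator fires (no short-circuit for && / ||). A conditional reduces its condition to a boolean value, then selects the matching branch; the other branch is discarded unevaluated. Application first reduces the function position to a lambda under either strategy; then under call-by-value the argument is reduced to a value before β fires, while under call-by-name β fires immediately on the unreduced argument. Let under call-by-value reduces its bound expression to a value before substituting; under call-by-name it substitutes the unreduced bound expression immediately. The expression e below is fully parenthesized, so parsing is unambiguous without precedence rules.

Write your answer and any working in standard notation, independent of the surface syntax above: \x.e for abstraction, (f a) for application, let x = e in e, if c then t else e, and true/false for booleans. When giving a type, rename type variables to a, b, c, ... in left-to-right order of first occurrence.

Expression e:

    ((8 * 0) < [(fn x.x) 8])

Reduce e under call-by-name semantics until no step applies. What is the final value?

Answer: true

Derivation:
step 0: ((8 * 0) < ((\x.x) 8))
step 1: [delta@0] (0 < ((\x.x) 8))
step 2: [beta@1] (0 < 8)
step 3: [delta@root] true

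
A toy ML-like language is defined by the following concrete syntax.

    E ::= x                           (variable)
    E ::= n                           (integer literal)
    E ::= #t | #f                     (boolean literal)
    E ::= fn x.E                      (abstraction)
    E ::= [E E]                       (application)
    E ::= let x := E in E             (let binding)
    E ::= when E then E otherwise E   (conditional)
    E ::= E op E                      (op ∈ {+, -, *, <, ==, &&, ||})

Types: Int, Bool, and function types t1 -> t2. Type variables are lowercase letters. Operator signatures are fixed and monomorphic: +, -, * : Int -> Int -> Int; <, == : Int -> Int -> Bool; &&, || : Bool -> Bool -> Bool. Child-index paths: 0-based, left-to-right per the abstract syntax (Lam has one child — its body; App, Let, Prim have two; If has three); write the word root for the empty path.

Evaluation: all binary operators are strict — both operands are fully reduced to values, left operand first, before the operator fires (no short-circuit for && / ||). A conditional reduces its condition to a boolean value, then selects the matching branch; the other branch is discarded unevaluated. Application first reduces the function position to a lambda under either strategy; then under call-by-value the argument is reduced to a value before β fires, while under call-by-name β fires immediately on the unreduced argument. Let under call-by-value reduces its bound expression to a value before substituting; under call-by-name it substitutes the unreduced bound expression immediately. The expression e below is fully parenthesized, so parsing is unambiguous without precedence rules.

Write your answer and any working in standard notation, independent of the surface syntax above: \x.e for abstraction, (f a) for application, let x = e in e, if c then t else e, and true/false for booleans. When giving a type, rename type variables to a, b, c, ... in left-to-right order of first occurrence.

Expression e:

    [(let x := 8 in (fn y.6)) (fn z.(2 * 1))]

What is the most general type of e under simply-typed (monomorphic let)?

Answer: Int

Working:
let x : Int
\y._ : a -> Int
  unify Int ~ Int
  unify Int ~ Int
\z._ : b -> Int
  unify a -> Int ~ (b -> Int) -> c
  unify a ~ b -> Int
  unify Int ~ c
_ _ : Int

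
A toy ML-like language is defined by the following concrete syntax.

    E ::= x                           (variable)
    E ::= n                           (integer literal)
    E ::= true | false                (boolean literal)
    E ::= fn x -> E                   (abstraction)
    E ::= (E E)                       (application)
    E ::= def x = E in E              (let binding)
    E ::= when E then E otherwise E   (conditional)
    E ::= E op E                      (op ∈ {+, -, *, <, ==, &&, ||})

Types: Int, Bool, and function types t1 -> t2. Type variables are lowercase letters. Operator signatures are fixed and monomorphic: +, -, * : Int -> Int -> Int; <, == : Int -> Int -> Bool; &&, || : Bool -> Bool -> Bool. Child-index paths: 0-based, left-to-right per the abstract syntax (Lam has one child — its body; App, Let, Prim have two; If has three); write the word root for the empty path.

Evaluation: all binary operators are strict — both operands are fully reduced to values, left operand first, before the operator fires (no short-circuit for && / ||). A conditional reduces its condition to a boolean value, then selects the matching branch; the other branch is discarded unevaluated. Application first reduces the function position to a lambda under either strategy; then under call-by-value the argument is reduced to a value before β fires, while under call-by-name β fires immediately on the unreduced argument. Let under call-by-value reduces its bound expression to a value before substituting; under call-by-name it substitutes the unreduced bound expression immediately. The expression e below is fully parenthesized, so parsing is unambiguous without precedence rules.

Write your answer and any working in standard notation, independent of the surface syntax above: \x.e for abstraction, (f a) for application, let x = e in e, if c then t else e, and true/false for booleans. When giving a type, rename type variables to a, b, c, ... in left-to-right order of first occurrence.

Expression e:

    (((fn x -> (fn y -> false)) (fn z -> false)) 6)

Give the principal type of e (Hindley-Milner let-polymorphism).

Trace:
\y._ : b -> Bool
\x._ : a -> b -> Bool
\z._ : c -> Bool
  unify a -> b -> Bool ~ (c -> Bool) -> d
  unify a ~ c -> Bool
  unify b -> Bool ~ d
_ _ : b -> Bool
  unify b -> Bool ~ Int -> e
  unify b ~ Int
  unify Bool ~ e
_ _ : Bool

Answer: Bool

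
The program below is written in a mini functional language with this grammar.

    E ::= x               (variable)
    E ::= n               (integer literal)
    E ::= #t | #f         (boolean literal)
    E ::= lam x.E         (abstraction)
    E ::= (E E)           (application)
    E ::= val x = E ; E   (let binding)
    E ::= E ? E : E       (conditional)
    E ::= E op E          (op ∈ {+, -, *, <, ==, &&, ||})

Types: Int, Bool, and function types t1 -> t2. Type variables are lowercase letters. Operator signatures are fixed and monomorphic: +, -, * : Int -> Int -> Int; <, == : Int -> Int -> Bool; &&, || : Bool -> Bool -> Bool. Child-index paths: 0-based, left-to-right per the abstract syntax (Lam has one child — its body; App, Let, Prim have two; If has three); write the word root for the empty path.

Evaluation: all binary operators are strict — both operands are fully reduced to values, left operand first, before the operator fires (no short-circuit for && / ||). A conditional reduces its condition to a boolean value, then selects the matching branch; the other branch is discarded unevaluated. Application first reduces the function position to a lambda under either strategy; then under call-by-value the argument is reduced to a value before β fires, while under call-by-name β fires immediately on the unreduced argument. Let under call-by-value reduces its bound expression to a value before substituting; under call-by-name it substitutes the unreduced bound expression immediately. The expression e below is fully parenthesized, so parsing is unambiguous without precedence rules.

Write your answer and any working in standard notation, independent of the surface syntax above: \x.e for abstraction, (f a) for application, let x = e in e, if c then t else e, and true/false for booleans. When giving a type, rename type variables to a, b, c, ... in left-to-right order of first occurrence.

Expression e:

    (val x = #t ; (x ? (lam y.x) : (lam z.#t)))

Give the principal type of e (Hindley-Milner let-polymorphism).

Answer: a -> Bool

Working:
let x : Bool
x : Bool
  unify Bool ~ Bool
x : Bool
\y._ : a -> Bool
\z._ : b -> Bool
  unify a -> Bool ~ b -> Bool
  unify a ~ b
  unify Bool ~ Bool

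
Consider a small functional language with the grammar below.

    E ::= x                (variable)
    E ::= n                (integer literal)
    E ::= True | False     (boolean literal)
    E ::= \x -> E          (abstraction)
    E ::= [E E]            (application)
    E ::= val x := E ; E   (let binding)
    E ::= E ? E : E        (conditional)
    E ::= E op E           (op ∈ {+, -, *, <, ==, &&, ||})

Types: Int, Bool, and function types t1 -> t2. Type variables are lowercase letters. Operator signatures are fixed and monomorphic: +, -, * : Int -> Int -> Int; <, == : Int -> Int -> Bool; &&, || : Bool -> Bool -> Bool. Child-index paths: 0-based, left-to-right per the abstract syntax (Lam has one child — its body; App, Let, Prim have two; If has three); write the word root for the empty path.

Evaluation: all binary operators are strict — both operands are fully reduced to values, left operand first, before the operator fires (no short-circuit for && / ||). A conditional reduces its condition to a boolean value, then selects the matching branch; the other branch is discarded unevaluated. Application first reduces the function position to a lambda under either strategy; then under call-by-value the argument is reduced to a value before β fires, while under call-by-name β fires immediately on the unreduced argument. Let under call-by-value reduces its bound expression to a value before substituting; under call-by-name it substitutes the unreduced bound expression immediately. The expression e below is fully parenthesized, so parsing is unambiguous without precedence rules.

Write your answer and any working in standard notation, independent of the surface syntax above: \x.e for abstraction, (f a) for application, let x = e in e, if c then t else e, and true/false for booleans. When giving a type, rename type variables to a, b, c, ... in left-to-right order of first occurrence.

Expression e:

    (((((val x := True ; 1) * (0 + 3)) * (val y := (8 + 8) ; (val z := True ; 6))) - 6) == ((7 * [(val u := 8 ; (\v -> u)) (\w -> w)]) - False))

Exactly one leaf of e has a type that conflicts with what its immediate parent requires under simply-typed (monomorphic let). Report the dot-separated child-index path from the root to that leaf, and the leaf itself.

Working:
let x : Bool
  unify Int ~ Int
  unify Int ~ Int
  unify Int ~ Int
  unify Int ~ Int
  unify Int ~ Int
  unify Int ~ Int
  unify Int ~ Int
let y : Int
let z : Bool
  unify Int ~ Int
  unify Int ~ Int
  unify Int ~ Int
  unify Int ~ Int
  unify Int ~ Int
let u : Int
u : Int
\v._ : a -> Int
w : b
\w._ : b -> b
  unify a -> Int ~ (b -> b) -> c
  unify a ~ b -> b
  unify Int ~ c
_ _ : Int
  unify Int ~ Int
  unify Int ~ Int
  unify Bool ~ Int
  FAIL: mismatch Bool ~ Int

Answer: 1.1 : false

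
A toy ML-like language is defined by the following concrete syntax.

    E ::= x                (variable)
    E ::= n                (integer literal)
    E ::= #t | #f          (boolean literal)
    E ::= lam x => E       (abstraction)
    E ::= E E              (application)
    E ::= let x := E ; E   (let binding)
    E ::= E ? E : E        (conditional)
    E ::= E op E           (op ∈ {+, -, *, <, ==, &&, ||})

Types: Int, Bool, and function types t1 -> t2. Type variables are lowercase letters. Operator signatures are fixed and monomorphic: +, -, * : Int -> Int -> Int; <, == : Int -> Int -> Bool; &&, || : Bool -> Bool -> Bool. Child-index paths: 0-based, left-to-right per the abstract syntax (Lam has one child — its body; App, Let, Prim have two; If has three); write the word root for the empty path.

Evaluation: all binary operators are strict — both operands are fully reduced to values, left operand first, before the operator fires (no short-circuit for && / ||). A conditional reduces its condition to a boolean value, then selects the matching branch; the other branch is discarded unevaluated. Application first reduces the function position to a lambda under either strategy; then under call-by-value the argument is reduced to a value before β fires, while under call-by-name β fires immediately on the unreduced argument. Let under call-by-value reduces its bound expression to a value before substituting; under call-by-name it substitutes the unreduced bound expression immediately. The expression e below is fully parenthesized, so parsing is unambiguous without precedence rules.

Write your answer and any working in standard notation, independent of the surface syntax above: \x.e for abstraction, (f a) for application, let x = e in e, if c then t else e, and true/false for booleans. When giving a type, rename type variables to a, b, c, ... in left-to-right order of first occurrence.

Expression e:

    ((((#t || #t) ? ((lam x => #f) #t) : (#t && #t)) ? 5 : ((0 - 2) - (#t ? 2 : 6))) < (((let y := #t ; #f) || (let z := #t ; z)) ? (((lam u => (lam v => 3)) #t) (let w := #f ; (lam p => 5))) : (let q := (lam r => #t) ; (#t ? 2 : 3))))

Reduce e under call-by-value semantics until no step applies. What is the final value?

Derivation:
step 0: ((if (if (true || true) then ((\x.false) true) else (true && true)) then 5 else ((0 - 2) - (if true then 2 else 6))) < (if ((let y = true in false) || (let z = true in z)) then (((\u.(\v.3)) true) (let w = false in (\p.5))) else (let q = (\r.true) in (if true then 2 else 3))))
step 1: [delta@0.0.0] ((if (if true then ((\x.false) true) else (true && true)) then 5 else ((0 - 2) - (if true then 2 else 6))) < (if ((let y = true in false) || (let z = true in z)) then (((\u.(\v.3)) true) (let w = false in (\p.5))) else (let q = (\r.true) in (if true then 2 else 3))))
step 2: [if@0.0] ((if ((\x.false) true) then 5 else ((0 - 2) - (if true then 2 else 6))) < (if ((let y = true in false) || (let z = true in z)) then (((\u.(\v.3)) true) (let w = false in (\p.5))) else (let q = (\r.true) in (if true then 2 else 3))))
step 3: [beta@0.0] ((if false then 5 else ((0 - 2) - (if true then 2 else 6))) < (if ((let y = true in false) || (let z = true in z)) then (((\u.(\v.3)) true) (let w = false in (\p.5))) else (let q = (\r.true) in (if true then 2 else 3))))
step 4: [if@0] (((0 - 2) - (if true then 2 else 6)) < (if ((let y = true in false) || (let z = true in z)) then (((\u.(\v.3)) true) (let w = false in (\p.5))) else (let q = (\r.true) in (if true then 2 else 3))))
step 5: [delta@0.0] ((-2 - (if true then 2 else 6)) < (if ((let y = true in false) || (let z = true in z)) then (((\u.(\v.3)) true) (let w = false in (\p.5))) else (let q = (\r.true) in (if true then 2 else 3))))
step 6: [if@0.1] ((-2 - 2) < (if ((let y = true in false) || (let z = true in z)) then (((\u.(\v.3)) true) (let w = false in (\p.5))) else (let q = (\r.true) in (if true then 2 else 3))))
step 7: [delta@0] (-4 < (if ((let y = true in false) || (let z = true in z)) then (((\u.(\v.3)) true) (let w = false in (\p.5))) else (let q = (\r.true) in (if true then 2 else 3))))
step 8: [let@1.0.0] (-4 < (if (false || (let z = true in z)) then (((\u.(\v.3)) true) (let w = false in (\p.5))) else (let q = (\r.true) in (if true then 2 else 3))))
step 9: [let@1.0.1] (-4 < (if (false || true) then (((\u.(\v.3)) true) (let w = false in (\p.5))) else (let q = (\r.true) in (if true then 2 else 3))))
step 10: [delta@1.0] (-4 < (if true then (((\u.(\v.3)) true) (let w = false in (\p.5))) else (let q = (\r.true) in (if true then 2 else 3))))
step 11: [if@1] (-4 < (((\u.(\v.3)) true) (let w = false in (\p.5))))
step 12: [beta@1.0] (-4 < ((\v.3) (let w = false in (\p.5))))
step 13: [let@1.1] (-4 < ((\v.3) (\p.5)))
step 14: [beta@1] (-4 < 3)
step 15: [delta@root] true

Answer: true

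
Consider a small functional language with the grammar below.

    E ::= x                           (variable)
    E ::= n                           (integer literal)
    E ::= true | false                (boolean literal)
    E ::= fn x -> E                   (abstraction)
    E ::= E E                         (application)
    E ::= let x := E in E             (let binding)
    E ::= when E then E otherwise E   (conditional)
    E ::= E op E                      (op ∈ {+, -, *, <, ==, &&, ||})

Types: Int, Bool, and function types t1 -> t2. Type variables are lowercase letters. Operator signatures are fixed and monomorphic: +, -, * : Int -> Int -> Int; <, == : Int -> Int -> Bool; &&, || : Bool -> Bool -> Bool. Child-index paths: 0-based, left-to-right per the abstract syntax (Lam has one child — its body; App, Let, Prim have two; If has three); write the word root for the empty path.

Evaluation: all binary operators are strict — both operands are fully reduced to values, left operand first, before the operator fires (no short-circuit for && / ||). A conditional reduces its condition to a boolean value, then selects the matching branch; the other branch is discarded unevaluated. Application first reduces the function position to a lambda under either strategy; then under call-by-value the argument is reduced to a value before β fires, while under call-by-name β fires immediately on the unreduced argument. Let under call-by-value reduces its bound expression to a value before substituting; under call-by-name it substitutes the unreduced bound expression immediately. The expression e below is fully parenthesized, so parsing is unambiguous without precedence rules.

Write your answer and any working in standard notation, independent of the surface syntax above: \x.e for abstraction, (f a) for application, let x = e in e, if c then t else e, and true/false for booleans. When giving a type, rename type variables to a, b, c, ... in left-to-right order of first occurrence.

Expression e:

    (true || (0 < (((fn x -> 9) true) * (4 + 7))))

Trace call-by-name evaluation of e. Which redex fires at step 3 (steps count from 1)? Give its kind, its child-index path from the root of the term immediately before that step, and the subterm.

Trace:
step 0: (true || (0 < (((\x.9) true) * (4 + 7))))
step 1: [beta@1.1.0] (true || (0 < (9 * (4 + 7))))
step 2: [delta@1.1.1] (true || (0 < (9 * 11)))
step 3: [delta@1.1] (true || (0 < 99))

Answer: delta at 1.1 : (9 * 11)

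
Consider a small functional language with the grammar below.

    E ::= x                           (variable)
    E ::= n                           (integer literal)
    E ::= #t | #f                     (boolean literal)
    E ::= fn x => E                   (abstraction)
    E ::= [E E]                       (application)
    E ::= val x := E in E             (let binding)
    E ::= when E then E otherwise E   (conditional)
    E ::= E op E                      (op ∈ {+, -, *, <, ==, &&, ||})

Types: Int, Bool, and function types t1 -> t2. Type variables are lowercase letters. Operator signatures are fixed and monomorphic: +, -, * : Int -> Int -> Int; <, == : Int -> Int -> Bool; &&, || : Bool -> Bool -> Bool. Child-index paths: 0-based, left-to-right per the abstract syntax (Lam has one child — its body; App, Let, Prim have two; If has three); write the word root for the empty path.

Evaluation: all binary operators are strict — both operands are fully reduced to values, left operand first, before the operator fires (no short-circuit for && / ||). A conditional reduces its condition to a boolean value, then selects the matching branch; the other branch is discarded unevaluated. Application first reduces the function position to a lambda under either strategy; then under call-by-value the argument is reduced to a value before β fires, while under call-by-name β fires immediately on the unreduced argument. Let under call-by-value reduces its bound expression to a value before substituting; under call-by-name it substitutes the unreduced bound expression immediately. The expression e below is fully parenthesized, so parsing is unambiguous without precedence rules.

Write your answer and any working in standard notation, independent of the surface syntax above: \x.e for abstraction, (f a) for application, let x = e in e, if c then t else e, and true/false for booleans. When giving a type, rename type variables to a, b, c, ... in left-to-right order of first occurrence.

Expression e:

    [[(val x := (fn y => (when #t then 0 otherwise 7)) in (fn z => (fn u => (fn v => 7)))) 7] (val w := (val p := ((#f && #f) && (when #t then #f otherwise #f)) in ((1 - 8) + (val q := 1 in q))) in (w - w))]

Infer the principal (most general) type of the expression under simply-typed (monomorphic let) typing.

Answer: a -> Int

Working:
  unify Bool ~ Bool
  unify Int ~ Int
\y._ : a -> Int
let x : a -> Int
\v._ : d -> Int
\u._ : c -> d -> Int
\z._ : b -> c -> d -> Int
  unify b -> c -> d -> Int ~ Int -> e
  unify b ~ Int
  unify c -> d -> Int ~ e
_ _ : c -> d -> Int
  unify Bool ~ Bool
  unify Bool ~ Bool
  unify Bool ~ Bool
  unify Bool ~ Bool
  unify Bool ~ Bool
  unify Bool ~ Bool
let p : Bool
  unify Int ~ Int
  unify Int ~ Int
  unify Int ~ Int
let q : Int
q : Int
  unify Int ~ Int
let w : Int
w : Int
  unify Int ~ Int
w : Int
  unify Int ~ Int
  unify c -> d -> Int ~ Int -> f
  unify c ~ Int
  unify d -> Int ~ f
_ _ : d -> Int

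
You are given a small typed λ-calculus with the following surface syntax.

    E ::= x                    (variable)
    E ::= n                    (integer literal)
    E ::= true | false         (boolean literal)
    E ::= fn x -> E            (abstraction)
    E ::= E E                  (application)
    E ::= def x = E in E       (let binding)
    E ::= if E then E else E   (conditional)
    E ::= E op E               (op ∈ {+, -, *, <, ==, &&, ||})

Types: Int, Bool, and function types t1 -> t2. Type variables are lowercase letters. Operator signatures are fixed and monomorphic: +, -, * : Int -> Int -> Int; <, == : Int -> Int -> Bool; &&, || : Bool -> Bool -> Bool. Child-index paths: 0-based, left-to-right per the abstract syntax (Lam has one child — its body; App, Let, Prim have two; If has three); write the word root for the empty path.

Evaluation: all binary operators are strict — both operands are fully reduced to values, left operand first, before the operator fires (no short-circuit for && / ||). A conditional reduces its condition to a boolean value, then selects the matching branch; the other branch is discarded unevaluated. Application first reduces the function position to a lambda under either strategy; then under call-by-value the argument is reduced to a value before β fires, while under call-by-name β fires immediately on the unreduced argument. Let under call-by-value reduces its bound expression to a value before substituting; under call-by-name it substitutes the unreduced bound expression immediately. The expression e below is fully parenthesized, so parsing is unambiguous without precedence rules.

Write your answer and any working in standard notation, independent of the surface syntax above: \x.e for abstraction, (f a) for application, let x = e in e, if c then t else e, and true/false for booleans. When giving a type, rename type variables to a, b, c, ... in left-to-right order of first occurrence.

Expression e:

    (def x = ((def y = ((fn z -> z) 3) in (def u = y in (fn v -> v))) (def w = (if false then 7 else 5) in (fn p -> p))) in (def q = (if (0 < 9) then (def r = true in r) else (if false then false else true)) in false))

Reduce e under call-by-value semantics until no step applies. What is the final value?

Answer: false

Trace:
step 0: (let x = ((let y = ((\z.z) 3) in (let u = y in (\v.v))) (let w = (if false then 7 else 5) in (\p.p))) in (let q = (if (0 < 9) then (let r = true in r) else (if false then false else true)) in false))
step 1: [beta@0.0.0] (let x = ((let y = 3 in (let u = y in (\v.v))) (let w = (if false then 7 else 5) in (\p.p))) in (let q = (if (0 < 9) then (let r = true in r) else (if false then false else true)) in false))
step 2: [let@0.0] (let x = ((let u = 3 in (\v.v)) (let w = (if false then 7 else 5) in (\p.p))) in (let q = (if (0 < 9) then (let r = true in r) else (if false then false else true)) in false))
step 3: [let@0.0] (let x = ((\v.v) (let w = (if false then 7 else 5) in (\p.p))) in (let q = (if (0 < 9) then (let r = true in r) else (if false then false else true)) in false))
step 4: [if@0.1.0] (let x = ((\v.v) (let w = 5 in (\p.p))) in (let q = (if (0 < 9) then (let r = true in r) else (if false then false else true)) in false))
step 5: [let@0.1] (let x = ((\v.v) (\p.p)) in (let q = (if (0 < 9) then (let r = true in r) else (if false then false else true)) in false))
step 6: [beta@0] (let x = (\p.p) in (let q = (if (0 < 9) then (let r = true in r) else (if false then false else true)) in false))
step 7: [let@root] (let q = (if (0 < 9) then (let r = true in r) else (if false then false else true)) in false)
step 8: [delta@0.0] (let q = (if true then (let r = true in r) else (if false then false else true)) in false)
step 9: [if@0] (let q = (let r = true in r) in false)
step 10: [let@0] (let q = true in false)
step 11: [let@root] false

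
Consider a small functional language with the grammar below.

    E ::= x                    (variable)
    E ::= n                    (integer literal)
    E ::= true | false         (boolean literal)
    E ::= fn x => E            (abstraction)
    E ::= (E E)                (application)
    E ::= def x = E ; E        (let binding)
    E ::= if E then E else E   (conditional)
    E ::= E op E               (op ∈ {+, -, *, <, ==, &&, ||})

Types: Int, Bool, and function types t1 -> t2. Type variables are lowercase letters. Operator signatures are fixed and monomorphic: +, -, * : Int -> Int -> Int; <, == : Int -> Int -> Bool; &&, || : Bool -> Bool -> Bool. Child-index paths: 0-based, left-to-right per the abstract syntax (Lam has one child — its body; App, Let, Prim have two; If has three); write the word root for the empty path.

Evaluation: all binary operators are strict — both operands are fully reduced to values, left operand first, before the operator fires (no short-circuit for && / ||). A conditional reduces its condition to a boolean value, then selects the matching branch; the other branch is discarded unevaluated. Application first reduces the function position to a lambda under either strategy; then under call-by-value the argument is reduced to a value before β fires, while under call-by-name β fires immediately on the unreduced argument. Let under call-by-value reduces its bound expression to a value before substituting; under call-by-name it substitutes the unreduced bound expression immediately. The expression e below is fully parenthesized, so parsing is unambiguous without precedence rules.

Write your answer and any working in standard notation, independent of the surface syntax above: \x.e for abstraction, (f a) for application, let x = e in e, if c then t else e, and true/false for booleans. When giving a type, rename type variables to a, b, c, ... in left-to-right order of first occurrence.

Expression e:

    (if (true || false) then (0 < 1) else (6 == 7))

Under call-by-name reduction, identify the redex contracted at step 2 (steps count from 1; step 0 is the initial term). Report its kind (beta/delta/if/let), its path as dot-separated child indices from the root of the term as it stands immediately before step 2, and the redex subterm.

Derivation:
step 0: (if (true || false) then (0 < 1) else (6 == 7))
step 1: [delta@0] (if true then (0 < 1) else (6 == 7))
step 2: [if@root] (0 < 1)

Answer: if at root : (if true then (0 < 1) else (6 == 7))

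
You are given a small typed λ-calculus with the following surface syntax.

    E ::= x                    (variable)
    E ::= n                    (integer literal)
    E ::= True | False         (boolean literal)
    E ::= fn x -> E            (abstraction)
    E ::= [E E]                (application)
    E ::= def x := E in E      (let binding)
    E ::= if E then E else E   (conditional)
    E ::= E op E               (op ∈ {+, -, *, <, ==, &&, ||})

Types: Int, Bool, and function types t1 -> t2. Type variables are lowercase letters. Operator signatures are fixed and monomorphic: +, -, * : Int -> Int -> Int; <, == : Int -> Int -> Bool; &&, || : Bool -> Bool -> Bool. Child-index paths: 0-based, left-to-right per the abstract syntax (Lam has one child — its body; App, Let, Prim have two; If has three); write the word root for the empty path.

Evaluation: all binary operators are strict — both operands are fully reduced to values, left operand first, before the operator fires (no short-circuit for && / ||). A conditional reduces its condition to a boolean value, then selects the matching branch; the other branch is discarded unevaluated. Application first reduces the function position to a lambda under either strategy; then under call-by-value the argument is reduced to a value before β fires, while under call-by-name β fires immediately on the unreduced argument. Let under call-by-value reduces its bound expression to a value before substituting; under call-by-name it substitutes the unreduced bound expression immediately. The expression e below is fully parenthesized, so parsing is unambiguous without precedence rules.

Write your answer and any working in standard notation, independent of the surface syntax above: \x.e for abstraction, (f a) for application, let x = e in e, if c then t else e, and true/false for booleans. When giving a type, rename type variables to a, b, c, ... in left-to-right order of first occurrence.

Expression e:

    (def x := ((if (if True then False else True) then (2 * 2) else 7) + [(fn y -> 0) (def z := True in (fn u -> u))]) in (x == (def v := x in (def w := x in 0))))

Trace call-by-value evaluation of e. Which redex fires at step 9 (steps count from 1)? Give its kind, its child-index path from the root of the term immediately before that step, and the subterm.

Derivation:
step 0: (let x = ((if (if true then false else true) then (2 * 2) else 7) + ((\y.0) (let z = true in (\u.u)))) in (x == (let v = x in (let w = x in 0))))
step 1: [if@0.0.0] (let x = ((if false then (2 * 2) else 7) + ((\y.0) (let z = true in (\u.u)))) in (x == (let v = x in (let w = x in 0))))
step 2: [if@0.0] (let x = (7 + ((\y.0) (let z = true in (\u.u)))) in (x == (let v = x in (let w = x in 0))))
step 3: [let@0.1.1] (let x = (7 + ((\y.0) (\u.u))) in (x == (let v = x in (let w = x in 0))))
step 4: [beta@0.1] (let x = (7 + 0) in (x == (let v = x in (let w = x in 0))))
step 5: [delta@0] (let x = 7 in (x == (let v = x in (let w = x in 0))))
step 6: [let@root] (7 == (let v = 7 in (let w = 7 in 0)))
step 7: [let@1] (7 == (let w = 7 in 0))
step 8: [let@1] (7 == 0)
step 9: [delta@root] false

Answer: delta at root : (7 == 0)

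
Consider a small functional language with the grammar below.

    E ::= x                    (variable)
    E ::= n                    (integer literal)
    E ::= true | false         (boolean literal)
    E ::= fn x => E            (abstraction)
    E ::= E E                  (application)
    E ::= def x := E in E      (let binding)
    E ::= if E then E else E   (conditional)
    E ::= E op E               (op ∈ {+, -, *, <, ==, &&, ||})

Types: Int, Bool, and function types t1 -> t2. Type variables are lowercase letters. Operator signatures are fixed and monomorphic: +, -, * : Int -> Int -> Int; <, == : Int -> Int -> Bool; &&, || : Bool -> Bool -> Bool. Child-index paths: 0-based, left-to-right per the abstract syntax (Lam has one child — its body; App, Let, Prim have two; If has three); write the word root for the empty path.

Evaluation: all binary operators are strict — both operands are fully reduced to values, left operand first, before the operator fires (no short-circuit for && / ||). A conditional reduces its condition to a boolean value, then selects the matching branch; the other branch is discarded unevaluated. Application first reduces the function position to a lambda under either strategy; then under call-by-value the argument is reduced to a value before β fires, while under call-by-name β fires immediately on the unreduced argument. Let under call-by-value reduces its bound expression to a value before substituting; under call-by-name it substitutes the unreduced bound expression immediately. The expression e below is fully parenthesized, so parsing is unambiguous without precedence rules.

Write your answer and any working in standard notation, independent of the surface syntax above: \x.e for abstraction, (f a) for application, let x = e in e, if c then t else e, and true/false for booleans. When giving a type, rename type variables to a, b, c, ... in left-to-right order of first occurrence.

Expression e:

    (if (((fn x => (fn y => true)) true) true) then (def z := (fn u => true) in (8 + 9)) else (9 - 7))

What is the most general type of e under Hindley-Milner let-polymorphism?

Working:
\y._ : b -> Bool
\x._ : a -> b -> Bool
  unify a -> b -> Bool ~ Bool -> c
  unify a ~ Bool
  unify b -> Bool ~ c
_ _ : b -> Bool
  unify b -> Bool ~ Bool -> d
  unify b ~ Bool
  unify Bool ~ d
_ _ : Bool
  unify Bool ~ Bool
\u._ : e -> Bool
let z : forall. e -> Bool
  unify Int ~ Int
  unify Int ~ Int
  unify Int ~ Int
  unify Int ~ Int
  unify Int ~ Int

Answer: Int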